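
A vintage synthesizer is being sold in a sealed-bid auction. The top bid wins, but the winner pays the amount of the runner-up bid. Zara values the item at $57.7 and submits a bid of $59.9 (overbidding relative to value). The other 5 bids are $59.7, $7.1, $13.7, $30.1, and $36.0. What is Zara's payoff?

-$2.0

Highest competing bid: $59.7.
Zara's bid $59.9 is the highest overall, so Zara wins and pays the second-highest bid, $59.7.
Payoff = value − price = $57.7 − $59.7 = -$2.0.
Overbidding won the item at a price above value — truthful bidding would have avoided this loss.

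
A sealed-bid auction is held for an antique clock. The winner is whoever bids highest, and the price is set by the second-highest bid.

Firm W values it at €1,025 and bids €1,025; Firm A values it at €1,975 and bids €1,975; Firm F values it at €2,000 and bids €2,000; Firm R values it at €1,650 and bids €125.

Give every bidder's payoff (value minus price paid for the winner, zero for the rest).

Firm W €0, Firm A €0, Firm F €25, Firm R €0.

Sorted high to low: Firm F €2,000 > Firm A €1,975 > Firm W €1,025 > Firm R €125.
Firm F has the top bid and wins; the price is the second-highest bid, €1,975.
Firm F's payoff = €2,000 − €1,975 = €25. All other bidders lose, so their payoff is 0.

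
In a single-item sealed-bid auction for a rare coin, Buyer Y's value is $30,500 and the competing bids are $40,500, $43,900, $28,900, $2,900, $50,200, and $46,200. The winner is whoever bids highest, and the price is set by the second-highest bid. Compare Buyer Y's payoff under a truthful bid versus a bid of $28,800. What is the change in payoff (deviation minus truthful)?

Change in payoff: $0.

The highest competing bid is $50,200.
Bidding truthfully at $30,500: the top bid is $50,200 (a rival), so Buyer Y loses. Payoff = $0.
Bidding $28,800: the top bid is $50,200 (a rival), so Buyer Y loses. Payoff = $0.
Change = $0 − $0 = $0.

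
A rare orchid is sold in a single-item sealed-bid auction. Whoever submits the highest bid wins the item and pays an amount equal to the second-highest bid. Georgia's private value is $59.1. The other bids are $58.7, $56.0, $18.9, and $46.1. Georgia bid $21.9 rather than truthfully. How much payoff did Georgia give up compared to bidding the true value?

Regret: $0.4.

The highest competing bid is $58.7.
Bidding truthfully at $59.1: Georgia has the top bid, wins, and pays the second-highest bid $58.7. Payoff = $59.1 − $58.7 = $0.4.
Bidding $21.9: the top bid is $58.7 (a rival), so Georgia loses. Payoff = $0.0.
Regret = truthful payoff − actual payoff = $0.4 − $0.0 = $0.4.
This is the dominant-strategy logic: truthful bidding weakly beats any alternative.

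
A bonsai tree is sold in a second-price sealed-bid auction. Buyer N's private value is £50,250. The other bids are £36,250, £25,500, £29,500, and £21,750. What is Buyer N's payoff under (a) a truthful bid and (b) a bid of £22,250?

The highest competing bid is £36,250.
Bidding truthfully at £50,250: Buyer N has the top bid, wins, and pays the second-highest bid £36,250. Payoff = £50,250 − £36,250 = £14,000.
Bidding £22,250: the top bid is £36,250 (a rival), so Buyer N loses. Payoff = £0.
This is the dominant-strategy logic: truthful bidding weakly beats any alternative.

(a) £14,000  (b) £0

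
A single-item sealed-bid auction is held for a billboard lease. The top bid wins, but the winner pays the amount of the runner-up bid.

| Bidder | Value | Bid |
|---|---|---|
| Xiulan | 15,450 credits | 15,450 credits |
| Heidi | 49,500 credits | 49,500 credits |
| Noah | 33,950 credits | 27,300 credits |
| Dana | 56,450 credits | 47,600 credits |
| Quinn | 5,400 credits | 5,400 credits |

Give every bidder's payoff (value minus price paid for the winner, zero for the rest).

Bids in descending order: Heidi 49,500 credits > Dana 47,600 credits > Noah 27,300 credits > Xiulan 15,450 credits > Quinn 5,400 credits.
Heidi has the top bid and wins; the price is the second-highest bid, 47,600 credits.
Heidi's payoff = 49,500 credits − 47,600 credits = 1,900 credits. All other bidders lose, so their payoff is 0.

Xiulan 0 credits, Heidi 1,900 credits, Noah 0 credits, Dana 0 credits, Quinn 0 credits.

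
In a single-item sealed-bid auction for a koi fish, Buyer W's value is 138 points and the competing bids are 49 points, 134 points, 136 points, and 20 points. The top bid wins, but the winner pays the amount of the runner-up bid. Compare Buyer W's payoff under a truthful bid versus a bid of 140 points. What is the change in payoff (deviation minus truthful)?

The highest competing bid is 136 points.
Bidding truthfully at 138 points: Buyer W has the top bid, wins, and pays the second-highest bid 136 points. Payoff = 138 points − 136 points = 2 points.
Bidding 140 points: Buyer W has the top bid, wins, and pays the second-highest bid 136 points. Payoff = 138 points − 136 points = 2 points.
Change = 2 points − 2 points = 0 points.

Change in payoff: 0 points.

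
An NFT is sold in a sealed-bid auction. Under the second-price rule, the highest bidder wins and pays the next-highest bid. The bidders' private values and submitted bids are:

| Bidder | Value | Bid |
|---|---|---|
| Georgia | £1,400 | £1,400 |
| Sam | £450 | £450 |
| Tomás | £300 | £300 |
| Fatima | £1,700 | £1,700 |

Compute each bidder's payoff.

Payoffs: Georgia £0, Sam £0, Tomás £0, Fatima £300.

Sorted high to low: Fatima £1,700; Georgia £1,400; Sam £450; Tomás £300.
Fatima has the top bid and wins; the price is the second-highest bid, £1,400.
Fatima's payoff = £1,700 − £1,400 = £300. All other bidders lose, so their payoff is 0.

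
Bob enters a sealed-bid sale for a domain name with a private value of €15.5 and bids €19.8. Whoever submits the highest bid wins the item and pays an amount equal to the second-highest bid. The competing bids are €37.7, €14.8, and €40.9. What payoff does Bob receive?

Highest competing bid: €40.9.
Bob's bid €19.8 is not the highest, so Bob loses, pays nothing, and earns zero payoff.

€0.0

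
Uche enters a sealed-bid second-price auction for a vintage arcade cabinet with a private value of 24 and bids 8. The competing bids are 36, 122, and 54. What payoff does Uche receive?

Highest competing bid: 122.
Uche's bid 8 is not the highest, so Uche loses, pays nothing, and earns zero payoff.

Uche's payoff: 0.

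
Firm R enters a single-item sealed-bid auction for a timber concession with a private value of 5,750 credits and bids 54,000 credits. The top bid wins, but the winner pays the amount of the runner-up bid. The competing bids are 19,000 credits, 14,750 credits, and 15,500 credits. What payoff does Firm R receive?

Highest competing bid: 19,000 credits.
Firm R's bid 54,000 credits is the highest overall, so Firm R wins and pays the second-highest bid, 19,000 credits.
Payoff = value − price = 5,750 credits − 19,000 credits = -13,250 credits.

-13,250 credits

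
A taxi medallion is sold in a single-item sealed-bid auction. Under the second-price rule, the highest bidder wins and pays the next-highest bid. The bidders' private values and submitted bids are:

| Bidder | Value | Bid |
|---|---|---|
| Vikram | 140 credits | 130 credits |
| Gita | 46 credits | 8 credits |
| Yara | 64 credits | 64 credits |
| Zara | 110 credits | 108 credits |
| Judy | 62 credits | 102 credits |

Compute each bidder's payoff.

Payoffs: Vikram 32 credits, Gita 0 credits, Yara 0 credits, Zara 0 credits, Judy 0 credits.

Sorted high to low: Vikram 130 credits, then Zara 108 credits, then Judy 102 credits, then Yara 64 credits, then Gita 8 credits.
Vikram has the top bid and wins; the price is the second-highest bid, 108 credits.
Vikram's payoff = 140 credits − 108 credits = 32 credits. All other bidders lose, so their payoff is 0.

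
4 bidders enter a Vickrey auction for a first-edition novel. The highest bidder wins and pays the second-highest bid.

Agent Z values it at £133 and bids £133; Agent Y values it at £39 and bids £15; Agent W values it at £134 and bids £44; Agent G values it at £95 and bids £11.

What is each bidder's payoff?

Bids in descending order: Agent Z £133 > Agent W £44 > Agent Y £15 > Agent G £11.
Agent Z has the top bid and wins; the price is the second-highest bid, £44.
Agent Z's payoff = £133 − £44 = £89. All other bidders lose, so their payoff is 0.

Agent Z £89, Agent Y £0, Agent W £0, Agent G £0.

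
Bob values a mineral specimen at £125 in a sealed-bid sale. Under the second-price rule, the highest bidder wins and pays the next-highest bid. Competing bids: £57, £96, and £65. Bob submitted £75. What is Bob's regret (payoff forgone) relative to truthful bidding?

The highest competing bid is £96.
Bidding truthfully at £125: Bob has the top bid, wins, and pays the second-highest bid £96. Payoff = £125 − £96 = £29.
Bidding £75: the top bid is £96 (a rival), so Bob loses. Payoff = £0.
Regret = truthful payoff − actual payoff = £29 − £0 = £29.
This is the dominant-strategy logic: truthful bidding weakly beats any alternative.

Regret: £29.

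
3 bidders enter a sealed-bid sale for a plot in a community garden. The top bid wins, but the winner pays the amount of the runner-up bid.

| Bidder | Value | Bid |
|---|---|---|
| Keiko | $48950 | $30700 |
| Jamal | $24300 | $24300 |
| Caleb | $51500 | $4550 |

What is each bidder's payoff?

Payoffs: Keiko $24650, Jamal $0, Caleb $0.

Ordered from highest: Keiko $30700 > Jamal $24300 > Caleb $4550.
Keiko has the top bid and wins; the price is the second-highest bid, $24300.
Keiko's payoff = $48950 − $24300 = $24650. All other bidders lose, so their payoff is 0.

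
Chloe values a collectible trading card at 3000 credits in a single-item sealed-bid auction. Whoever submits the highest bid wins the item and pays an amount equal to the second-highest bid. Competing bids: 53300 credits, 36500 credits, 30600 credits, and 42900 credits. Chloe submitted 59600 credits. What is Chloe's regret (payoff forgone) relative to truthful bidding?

The highest competing bid is 53300 credits.
Bidding truthfully at 3000 credits: the top bid is 53300 credits (a rival), so Chloe loses. Payoff = 0 credits.
Bidding 59600 credits: Chloe has the top bid, wins, and pays the second-highest bid 53300 credits. Payoff = 3000 credits − 53300 credits = -50300 credits.
Regret = truthful payoff − actual payoff = 0 credits − -50300 credits = 50300 credits.
This is the dominant-strategy logic: truthful bidding weakly beats any alternative.

Payoff forgone: 50300 credits.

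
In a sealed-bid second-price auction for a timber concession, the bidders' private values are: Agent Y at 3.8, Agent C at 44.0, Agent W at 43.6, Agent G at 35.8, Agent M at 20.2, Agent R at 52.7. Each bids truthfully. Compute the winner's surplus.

Ranking the bids: Agent R 52.7; Agent C 44.0; Agent W 43.6; Agent G 35.8; Agent M 20.2; Agent Y 3.8.
Agent R wins with the top bid and pays the second-highest, 44.0.
Surplus = 52.7 − 44.0 = 8.7.

Winner's surplus: 8.7.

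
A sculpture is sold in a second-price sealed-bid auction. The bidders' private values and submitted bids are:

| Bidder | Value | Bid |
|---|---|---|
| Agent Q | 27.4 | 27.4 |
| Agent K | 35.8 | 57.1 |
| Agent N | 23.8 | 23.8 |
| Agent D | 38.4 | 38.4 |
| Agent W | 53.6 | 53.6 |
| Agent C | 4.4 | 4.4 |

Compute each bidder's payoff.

Payoffs: Agent Q 0.0, Agent K -17.8, Agent N 0.0, Agent D 0.0, Agent W 0.0, Agent C 0.0.

Bids in descending order: Agent K 57.1 > Agent W 53.6 > Agent D 38.4 > Agent Q 27.4 > Agent N 23.8 > Agent C 4.4.
Agent K has the top bid and wins; the price is the second-highest bid, 53.6.
Agent K's payoff = 35.8 − 53.6 = -17.8. All other bidders lose, so their payoff is 0.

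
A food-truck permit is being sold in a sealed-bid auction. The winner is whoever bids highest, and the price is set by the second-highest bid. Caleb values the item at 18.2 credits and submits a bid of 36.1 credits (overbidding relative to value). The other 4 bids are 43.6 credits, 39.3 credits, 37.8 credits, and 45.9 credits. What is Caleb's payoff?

Payoff = 0.0 credits.

Highest competing bid: 45.9 credits.
Caleb's bid 36.1 credits is not the highest, so Caleb loses, pays nothing, and earns zero payoff.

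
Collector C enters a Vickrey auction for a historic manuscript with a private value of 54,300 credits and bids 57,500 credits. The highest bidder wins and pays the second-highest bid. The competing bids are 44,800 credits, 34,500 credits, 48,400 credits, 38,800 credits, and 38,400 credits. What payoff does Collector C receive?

Collector C's payoff: 5,900 credits.

Highest competing bid: 48,400 credits.
Collector C's bid 57,500 credits is the highest overall, so Collector C wins and pays the second-highest bid, 48,400 credits.
Payoff = value − price = 54,300 credits − 48,400 credits = 5,900 credits.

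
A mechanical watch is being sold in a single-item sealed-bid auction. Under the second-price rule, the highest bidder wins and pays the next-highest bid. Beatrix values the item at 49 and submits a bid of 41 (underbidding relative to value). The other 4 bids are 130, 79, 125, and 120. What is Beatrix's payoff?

Beatrix's payoff: 0.

Highest competing bid: 130.
Beatrix's bid 41 is not the highest, so Beatrix loses, pays nothing, and earns zero payoff.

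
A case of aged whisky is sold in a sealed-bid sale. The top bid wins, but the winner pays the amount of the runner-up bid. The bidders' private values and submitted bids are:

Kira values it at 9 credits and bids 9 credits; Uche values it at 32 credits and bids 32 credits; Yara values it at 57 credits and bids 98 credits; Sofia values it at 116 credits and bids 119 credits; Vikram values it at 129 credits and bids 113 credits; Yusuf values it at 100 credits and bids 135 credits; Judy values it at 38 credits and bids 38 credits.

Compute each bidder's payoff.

Ranking the bids: Yusuf 135 credits; Sofia 119 credits; Vikram 113 credits; Yara 98 credits; Judy 38 credits; Uche 32 credits; Kira 9 credits.
Yusuf has the top bid and wins; the price is the second-highest bid, 119 credits.
Yusuf's payoff = 100 credits − 119 credits = -19 credits. All other bidders lose, so their payoff is 0.

Kira 0 credits, Uche 0 credits, Yara 0 credits, Sofia 0 credits, Vikram 0 credits, Yusuf -19 credits, Judy 0 credits.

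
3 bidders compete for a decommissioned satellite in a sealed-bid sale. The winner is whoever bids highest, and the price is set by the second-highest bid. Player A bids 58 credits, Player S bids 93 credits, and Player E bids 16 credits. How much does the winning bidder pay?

Ranking the bids: Player S 93 credits, then Player A 58 credits, then Player E 16 credits.
Player S has the highest bid, so Player S wins.
The second-highest bid is 58 credits, so that is what Player S pays.

Price paid: 58 credits.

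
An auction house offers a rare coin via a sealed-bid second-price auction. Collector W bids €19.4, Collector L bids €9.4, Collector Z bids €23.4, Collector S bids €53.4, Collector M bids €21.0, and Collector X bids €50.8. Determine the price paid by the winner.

Ranking the bids: Collector S €53.4, then Collector X €50.8, then Collector Z €23.4, then Collector M €21.0, then Collector W €19.4, then Collector L €9.4.
Collector S has the highest bid, so Collector S wins.
The second-highest bid is €50.8, so that is what Collector S pays.

Price paid: €50.8.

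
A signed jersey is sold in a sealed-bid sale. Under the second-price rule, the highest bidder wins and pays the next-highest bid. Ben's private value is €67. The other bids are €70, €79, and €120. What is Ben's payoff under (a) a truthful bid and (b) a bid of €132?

(a) €0  (b) -€53

The highest competing bid is €120.
Bidding truthfully at €67: the top bid is €120 (a rival), so Ben loses. Payoff = €0.
Bidding €132: Ben has the top bid, wins, and pays the second-highest bid €120. Payoff = €67 − €120 = -€53.
This is the dominant-strategy logic: truthful bidding weakly beats any alternative.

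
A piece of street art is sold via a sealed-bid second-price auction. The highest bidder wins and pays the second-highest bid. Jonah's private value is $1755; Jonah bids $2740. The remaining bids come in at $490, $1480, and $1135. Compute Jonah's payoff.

Payoff = $275.

Highest competing bid: $1480.
Jonah's bid $2740 is the highest overall, so Jonah wins and pays the second-highest bid, $1480.
Payoff = value − price = $1755 − $1480 = $275.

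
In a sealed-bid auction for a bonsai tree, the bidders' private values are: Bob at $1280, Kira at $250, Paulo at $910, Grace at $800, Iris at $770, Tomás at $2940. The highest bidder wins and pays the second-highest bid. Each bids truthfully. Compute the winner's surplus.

Surplus = $1660.

Ranking the bids: Tomás $2940; Bob $1280; Paulo $910; Grace $800; Iris $770; Kira $250.
Tomás wins with the top bid and pays the second-highest, $1280.
Surplus = $2940 − $1280 = $1660.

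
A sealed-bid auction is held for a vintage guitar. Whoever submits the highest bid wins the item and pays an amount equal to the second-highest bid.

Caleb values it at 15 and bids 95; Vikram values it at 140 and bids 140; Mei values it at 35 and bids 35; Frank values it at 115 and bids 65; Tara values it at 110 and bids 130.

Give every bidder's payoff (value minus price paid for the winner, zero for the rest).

Bids in descending order: Vikram 140, then Tara 130, then Caleb 95, then Frank 65, then Mei 35.
Vikram has the top bid and wins; the price is the second-highest bid, 130.
Vikram's payoff = 140 − 130 = 10. All other bidders lose, so their payoff is 0.

Payoffs: Caleb 0, Vikram 10, Mei 0, Frank 0, Tara 0.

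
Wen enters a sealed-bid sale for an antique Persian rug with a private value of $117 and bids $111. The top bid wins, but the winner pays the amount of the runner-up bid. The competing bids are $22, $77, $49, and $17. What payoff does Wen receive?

Wen's payoff: $40.

Highest competing bid: $77.
Wen's bid $111 is the highest overall, so Wen wins and pays the second-highest bid, $77.
Payoff = value − price = $117 − $77 = $40.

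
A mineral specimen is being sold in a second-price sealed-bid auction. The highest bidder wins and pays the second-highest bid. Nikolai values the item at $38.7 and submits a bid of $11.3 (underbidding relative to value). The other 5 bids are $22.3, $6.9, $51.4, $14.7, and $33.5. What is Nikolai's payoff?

Highest competing bid: $51.4.
Nikolai's bid $11.3 is not the highest, so Nikolai loses, pays nothing, and earns zero payoff.

Payoff = $0.0.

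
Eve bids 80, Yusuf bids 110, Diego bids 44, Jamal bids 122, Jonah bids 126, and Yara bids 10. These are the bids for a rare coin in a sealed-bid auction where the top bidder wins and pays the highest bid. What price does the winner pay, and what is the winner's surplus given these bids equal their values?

Ordered from highest: Jonah 126, then Jamal 122, then Yusuf 110, then Eve 80, then Diego 44, then Yara 10.
Jonah is the highest bidder, so Jonah wins.
Under the first-price rule, the price is the highest bid: 126.
Surplus = 126 − 126 = 0.

The winner pays 126 for a surplus of 0.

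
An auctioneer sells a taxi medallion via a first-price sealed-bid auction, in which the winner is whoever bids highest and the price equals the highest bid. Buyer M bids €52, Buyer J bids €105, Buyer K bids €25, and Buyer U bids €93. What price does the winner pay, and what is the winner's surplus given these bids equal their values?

Ordered from highest: Buyer J €105 > Buyer U €93 > Buyer M €52 > Buyer K €25.
Buyer J is the highest bidder, so Buyer J wins.
Under the first-price rule, the price is the highest bid: €105.
Surplus = €105 − €105 = €0.

The winner pays €105 for a surplus of €0.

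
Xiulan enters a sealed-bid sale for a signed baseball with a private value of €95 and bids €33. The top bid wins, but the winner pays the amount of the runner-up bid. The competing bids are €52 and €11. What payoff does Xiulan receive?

Highest competing bid: €52.
Xiulan's bid €33 is not the highest, so Xiulan loses, pays nothing, and earns zero payoff.

€0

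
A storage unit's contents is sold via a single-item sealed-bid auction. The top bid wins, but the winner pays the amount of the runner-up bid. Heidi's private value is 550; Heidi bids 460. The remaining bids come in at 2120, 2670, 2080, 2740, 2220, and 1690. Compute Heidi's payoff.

Highest competing bid: 2740.
Heidi's bid 460 is not the highest, so Heidi loses, pays nothing, and earns zero payoff.

Heidi's payoff: 0.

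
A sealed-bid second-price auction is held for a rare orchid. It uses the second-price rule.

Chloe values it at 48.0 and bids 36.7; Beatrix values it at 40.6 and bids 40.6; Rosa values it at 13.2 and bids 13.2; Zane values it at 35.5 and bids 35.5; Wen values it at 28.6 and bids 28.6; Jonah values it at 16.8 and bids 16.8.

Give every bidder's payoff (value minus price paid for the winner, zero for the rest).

Ordered from highest: Beatrix 40.6, then Chloe 36.7, then Zane 35.5, then Wen 28.6, then Jonah 16.8, then Rosa 13.2.
Beatrix has the top bid and wins; the price is the second-highest bid, 36.7.
Beatrix's payoff = 40.6 − 36.7 = 3.9. All other bidders lose, so their payoff is 0.

Chloe 0.0, Beatrix 3.9, Rosa 0.0, Zane 0.0, Wen 0.0, Jonah 0.0.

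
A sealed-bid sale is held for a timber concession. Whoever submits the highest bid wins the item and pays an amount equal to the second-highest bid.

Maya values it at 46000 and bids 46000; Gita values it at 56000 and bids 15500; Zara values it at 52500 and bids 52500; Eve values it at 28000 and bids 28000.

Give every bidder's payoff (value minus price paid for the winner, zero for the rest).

Payoffs: Maya 0, Gita 0, Zara 6500, Eve 0.

Bids in descending order: Zara 52500, then Maya 46000, then Eve 28000, then Gita 15500.
Zara has the top bid and wins; the price is the second-highest bid, 46000.
Zara's payoff = 52500 − 46000 = 6500. All other bidders lose, so their payoff is 0.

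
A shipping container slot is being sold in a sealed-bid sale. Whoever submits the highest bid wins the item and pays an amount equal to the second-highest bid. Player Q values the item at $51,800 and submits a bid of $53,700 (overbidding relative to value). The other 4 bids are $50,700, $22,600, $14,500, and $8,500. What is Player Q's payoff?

Payoff = $1,100.

Highest competing bid: $50,700.
Player Q's bid $53,700 is the highest overall, so Player Q wins and pays the second-highest bid, $50,700.
Payoff = value − price = $51,800 − $50,700 = $1,100.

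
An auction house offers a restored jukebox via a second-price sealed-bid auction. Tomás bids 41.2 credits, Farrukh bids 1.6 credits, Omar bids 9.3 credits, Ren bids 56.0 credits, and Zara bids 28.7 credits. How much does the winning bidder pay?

The winner pays 41.2 credits.

Sorted high to low: Ren 56.0 credits > Tomás 41.2 credits > Zara 28.7 credits > Omar 9.3 credits > Farrukh 1.6 credits.
Ren has the highest bid, so Ren wins.
The second-highest bid is 41.2 credits, so that is what Ren pays.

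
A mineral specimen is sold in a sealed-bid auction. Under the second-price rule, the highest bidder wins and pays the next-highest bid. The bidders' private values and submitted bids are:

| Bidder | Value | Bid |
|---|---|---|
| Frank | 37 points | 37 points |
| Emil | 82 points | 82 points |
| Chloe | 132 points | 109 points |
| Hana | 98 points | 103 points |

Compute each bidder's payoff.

Ranking the bids: Chloe 109 points, then Hana 103 points, then Emil 82 points, then Frank 37 points.
Chloe has the top bid and wins; the price is the second-highest bid, 103 points.
Chloe's payoff = 132 points − 103 points = 29 points. All other bidders lose, so their payoff is 0.

Frank 0 points, Emil 0 points, Chloe 29 points, Hana 0 points.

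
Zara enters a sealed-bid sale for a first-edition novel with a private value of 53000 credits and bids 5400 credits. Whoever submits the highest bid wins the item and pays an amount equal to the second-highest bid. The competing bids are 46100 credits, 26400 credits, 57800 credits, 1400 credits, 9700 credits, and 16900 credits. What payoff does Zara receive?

Highest competing bid: 57800 credits.
Zara's bid 5400 credits is not the highest, so Zara loses, pays nothing, and earns zero payoff.

0 credits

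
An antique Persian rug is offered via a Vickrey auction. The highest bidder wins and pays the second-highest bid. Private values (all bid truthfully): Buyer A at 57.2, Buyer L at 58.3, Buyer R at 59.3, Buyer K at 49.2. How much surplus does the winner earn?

Bids in descending order: Buyer R 59.3; Buyer L 58.3; Buyer A 57.2; Buyer K 49.2.
Buyer R wins with the top bid and pays the second-highest, 58.3.
Surplus = 59.3 − 58.3 = 1.0.

Winner's surplus: 1.0.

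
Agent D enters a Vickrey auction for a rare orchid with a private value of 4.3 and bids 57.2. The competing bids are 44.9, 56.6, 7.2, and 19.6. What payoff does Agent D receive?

-52.3

Highest competing bid: 56.6.
Agent D's bid 57.2 is the highest overall, so Agent D wins and pays the second-highest bid, 56.6.
Payoff = value − price = 4.3 − 56.6 = -52.3.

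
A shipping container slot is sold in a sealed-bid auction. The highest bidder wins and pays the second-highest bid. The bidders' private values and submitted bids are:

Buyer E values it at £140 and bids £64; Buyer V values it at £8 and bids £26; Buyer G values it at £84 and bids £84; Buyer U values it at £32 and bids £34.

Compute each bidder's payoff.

Payoffs: Buyer E £0, Buyer V £0, Buyer G £20, Buyer U £0.

Ordered from highest: Buyer G £84, then Buyer E £64, then Buyer U £34, then Buyer V £26.
Buyer G has the top bid and wins; the price is the second-highest bid, £64.
Buyer G's payoff = £84 − £64 = £20. All other bidders lose, so their payoff is 0.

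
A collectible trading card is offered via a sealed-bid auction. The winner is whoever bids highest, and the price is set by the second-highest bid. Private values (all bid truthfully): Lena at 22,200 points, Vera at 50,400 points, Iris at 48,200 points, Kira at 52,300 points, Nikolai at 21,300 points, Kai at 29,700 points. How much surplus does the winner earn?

Winner's surplus: 1,900 points.

Ranking the bids: Kira 52,300 points; Vera 50,400 points; Iris 48,200 points; Kai 29,700 points; Lena 22,200 points; Nikolai 21,300 points.
Kira wins with the top bid and pays the second-highest, 50,400 points.
Surplus = 52,300 points − 50,400 points = 1,900 points.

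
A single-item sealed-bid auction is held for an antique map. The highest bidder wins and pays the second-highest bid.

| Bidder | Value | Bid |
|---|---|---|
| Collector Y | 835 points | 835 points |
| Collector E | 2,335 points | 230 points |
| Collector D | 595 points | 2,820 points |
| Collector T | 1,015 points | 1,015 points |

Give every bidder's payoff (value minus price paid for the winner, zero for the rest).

Ordered from highest: Collector D 2,820 points; Collector T 1,015 points; Collector Y 835 points; Collector E 230 points.
Collector D has the top bid and wins; the price is the second-highest bid, 1,015 points.
Collector D's payoff = 595 points − 1,015 points = -420 points. All other bidders lose, so their payoff is 0.

Payoffs: Collector Y 0 points, Collector E 0 points, Collector D -420 points, Collector T 0 points.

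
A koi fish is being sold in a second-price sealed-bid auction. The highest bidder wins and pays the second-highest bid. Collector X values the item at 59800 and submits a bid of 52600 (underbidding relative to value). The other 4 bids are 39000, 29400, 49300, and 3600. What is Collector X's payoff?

10500

Highest competing bid: 49300.
Collector X's bid 52600 is the highest overall, so Collector X wins and pays the second-highest bid, 49300.
Payoff = value − price = 59800 − 49300 = 10500.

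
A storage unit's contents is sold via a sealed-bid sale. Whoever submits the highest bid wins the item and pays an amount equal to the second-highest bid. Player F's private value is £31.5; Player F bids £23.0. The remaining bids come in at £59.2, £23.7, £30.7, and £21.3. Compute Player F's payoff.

Highest competing bid: £59.2.
Player F's bid £23.0 is not the highest, so Player F loses, pays nothing, and earns zero payoff.

Payoff = £0.0.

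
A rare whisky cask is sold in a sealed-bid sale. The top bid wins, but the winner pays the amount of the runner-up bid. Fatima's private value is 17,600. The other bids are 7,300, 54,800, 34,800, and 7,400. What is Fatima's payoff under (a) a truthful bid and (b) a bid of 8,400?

The highest competing bid is 54,800.
Bidding truthfully at 17,600: the top bid is 54,800 (a rival), so Fatima loses. Payoff = 0.
Bidding 8,400: the top bid is 54,800 (a rival), so Fatima loses. Payoff = 0.

(a) 0  (b) 0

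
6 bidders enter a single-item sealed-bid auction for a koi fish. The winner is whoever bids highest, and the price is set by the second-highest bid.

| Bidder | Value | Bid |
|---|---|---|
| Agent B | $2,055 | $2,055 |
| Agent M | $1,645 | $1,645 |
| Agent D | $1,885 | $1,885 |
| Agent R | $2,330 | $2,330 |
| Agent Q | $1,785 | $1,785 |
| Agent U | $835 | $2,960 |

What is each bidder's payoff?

Payoffs: Agent B $0, Agent M $0, Agent D $0, Agent R $0, Agent Q $0, Agent U -$1,495.

Bids in descending order: Agent U $2,960; Agent R $2,330; Agent B $2,055; Agent D $1,885; Agent Q $1,785; Agent M $1,645.
Agent U has the top bid and wins; the price is the second-highest bid, $2,330.
Agent U's payoff = $835 − $2,330 = -$1,495. All other bidders lose, so their payoff is 0.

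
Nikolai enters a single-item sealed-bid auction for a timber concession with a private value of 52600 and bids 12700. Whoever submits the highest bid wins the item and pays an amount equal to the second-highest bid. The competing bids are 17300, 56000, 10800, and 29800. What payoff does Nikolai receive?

Payoff = 0.

Highest competing bid: 56000.
Nikolai's bid 12700 is not the highest, so Nikolai loses, pays nothing, and earns zero payoff.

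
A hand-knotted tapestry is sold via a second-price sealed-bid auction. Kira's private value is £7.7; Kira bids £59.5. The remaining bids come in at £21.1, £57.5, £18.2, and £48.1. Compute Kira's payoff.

Highest competing bid: £57.5.
Kira's bid £59.5 is the highest overall, so Kira wins and pays the second-highest bid, £57.5.
Payoff = value − price = £7.7 − £57.5 = -£49.8.

Payoff = -£49.8.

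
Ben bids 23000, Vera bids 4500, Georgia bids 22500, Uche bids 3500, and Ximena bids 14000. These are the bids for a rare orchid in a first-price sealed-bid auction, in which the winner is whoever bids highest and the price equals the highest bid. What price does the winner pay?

Price paid: 23000.

Bids in descending order: Ben 23000; Georgia 22500; Ximena 14000; Vera 4500; Uche 3500.
Ben is the highest bidder, so Ben wins.
Under the first-price rule, the price is the highest bid: 23000.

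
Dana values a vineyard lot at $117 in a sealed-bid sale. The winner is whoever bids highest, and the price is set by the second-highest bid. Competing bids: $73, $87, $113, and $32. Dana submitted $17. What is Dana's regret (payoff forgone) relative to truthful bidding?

Regret: $4.

The highest competing bid is $113.
Bidding truthfully at $117: Dana has the top bid, wins, and pays the second-highest bid $113. Payoff = $117 − $113 = $4.
Bidding $17: the top bid is $113 (a rival), so Dana loses. Payoff = $0.
Regret = truthful payoff − actual payoff = $4 − $0 = $4.
This is the dominant-strategy logic: truthful bidding weakly beats any alternative.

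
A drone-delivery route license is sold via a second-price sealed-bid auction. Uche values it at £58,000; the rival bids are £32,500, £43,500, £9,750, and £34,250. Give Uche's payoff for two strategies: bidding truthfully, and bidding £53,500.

Truthful: £14,500; alternative: £14,500.

The highest competing bid is £43,500.
Bidding truthfully at £58,000: Uche has the top bid, wins, and pays the second-highest bid £43,500. Payoff = £58,000 − £43,500 = £14,500.
Bidding £53,500: Uche has the top bid, wins, and pays the second-highest bid £43,500. Payoff = £58,000 − £43,500 = £14,500.
The bid only affects whether you win, not the price — here both bids land on the same side of the top rival bid, so the deviation is payoff-neutral.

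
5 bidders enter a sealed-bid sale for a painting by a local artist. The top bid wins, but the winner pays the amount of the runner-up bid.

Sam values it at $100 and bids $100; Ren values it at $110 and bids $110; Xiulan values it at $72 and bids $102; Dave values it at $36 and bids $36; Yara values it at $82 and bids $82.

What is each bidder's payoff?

Sorted high to low: Ren $110; Xiulan $102; Sam $100; Yara $82; Dave $36.
Ren has the top bid and wins; the price is the second-highest bid, $102.
Ren's payoff = $110 − $102 = $8. All other bidders lose, so their payoff is 0.

Sam $0, Ren $8, Xiulan $0, Dave $0, Yara $0.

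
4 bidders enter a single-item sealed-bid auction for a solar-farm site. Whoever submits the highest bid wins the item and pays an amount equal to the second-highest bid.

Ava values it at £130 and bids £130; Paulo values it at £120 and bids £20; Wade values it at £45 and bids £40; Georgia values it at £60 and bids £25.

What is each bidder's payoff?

Payoffs: Ava £90, Paulo £0, Wade £0, Georgia £0.

Sorted high to low: Ava £130 > Wade £40 > Georgia £25 > Paulo £20.
Ava has the top bid and wins; the price is the second-highest bid, £40.
Ava's payoff = £130 − £40 = £90. All other bidders lose, so their payoff is 0.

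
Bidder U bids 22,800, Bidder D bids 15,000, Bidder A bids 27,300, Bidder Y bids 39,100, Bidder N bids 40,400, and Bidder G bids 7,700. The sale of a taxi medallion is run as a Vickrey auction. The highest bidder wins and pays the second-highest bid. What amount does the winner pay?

Sorted high to low: Bidder N 40,400; Bidder Y 39,100; Bidder A 27,300; Bidder U 22,800; Bidder D 15,000; Bidder G 7,700.
Bidder N has the highest bid, so Bidder N wins.
The second-highest bid is 39,100, so that is what Bidder N pays.

39,100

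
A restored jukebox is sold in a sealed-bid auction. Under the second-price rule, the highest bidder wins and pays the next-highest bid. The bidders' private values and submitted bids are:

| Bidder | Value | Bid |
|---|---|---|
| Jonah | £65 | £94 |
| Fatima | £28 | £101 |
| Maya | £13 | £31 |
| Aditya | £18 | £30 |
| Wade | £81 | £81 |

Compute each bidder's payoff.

Jonah £0, Fatima -£66, Maya £0, Aditya £0, Wade £0.

Sorted high to low: Fatima £101; Jonah £94; Wade £81; Maya £31; Aditya £30.
Fatima has the top bid and wins; the price is the second-highest bid, £94.
Fatima's payoff = £28 − £94 = -£66. All other bidders lose, so their payoff is 0.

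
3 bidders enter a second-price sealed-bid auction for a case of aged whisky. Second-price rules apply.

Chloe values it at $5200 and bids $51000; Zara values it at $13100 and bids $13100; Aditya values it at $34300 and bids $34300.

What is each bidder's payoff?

Bids in descending order: Chloe $51000, then Aditya $34300, then Zara $13100.
Chloe has the top bid and wins; the price is the second-highest bid, $34300.
Chloe's payoff = $5200 − $34300 = -$29100. All other bidders lose, so their payoff is 0.

Payoffs: Chloe -$29100, Zara $0, Aditya $0.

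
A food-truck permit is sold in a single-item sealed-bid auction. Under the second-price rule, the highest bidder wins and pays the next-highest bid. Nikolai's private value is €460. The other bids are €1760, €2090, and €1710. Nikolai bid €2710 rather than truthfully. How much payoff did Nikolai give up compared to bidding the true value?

€1630

The highest competing bid is €2090.
Bidding truthfully at €460: the top bid is €2090 (a rival), so Nikolai loses. Payoff = €0.
Bidding €2710: Nikolai has the top bid, wins, and pays the second-highest bid €2090. Payoff = €460 − €2090 = -€1630.
Regret = truthful payoff − actual payoff = €0 − -€1630 = €1630.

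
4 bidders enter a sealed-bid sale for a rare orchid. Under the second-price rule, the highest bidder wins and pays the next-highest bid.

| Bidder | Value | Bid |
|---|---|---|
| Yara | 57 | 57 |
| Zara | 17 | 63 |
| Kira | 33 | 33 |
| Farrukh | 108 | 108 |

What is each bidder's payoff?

Sorted high to low: Farrukh 108 > Zara 63 > Yara 57 > Kira 33.
Farrukh has the top bid and wins; the price is the second-highest bid, 63.
Farrukh's payoff = 108 − 63 = 45. All other bidders lose, so their payoff is 0.

Payoffs: Yara 0, Zara 0, Kira 0, Farrukh 45.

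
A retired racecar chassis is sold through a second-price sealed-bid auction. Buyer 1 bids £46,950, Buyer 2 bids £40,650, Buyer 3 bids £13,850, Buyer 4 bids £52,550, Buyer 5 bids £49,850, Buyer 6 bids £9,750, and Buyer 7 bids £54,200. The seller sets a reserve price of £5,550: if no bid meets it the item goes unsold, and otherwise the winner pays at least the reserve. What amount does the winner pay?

Ordered from highest: Buyer 7 £54,200, then Buyer 4 £52,550, then Buyer 5 £49,850, then Buyer 1 £46,950, then Buyer 2 £40,650, then Buyer 3 £13,850, then Buyer 6 £9,750.
Buyer 7 has the highest bid, so Buyer 7 wins.
The second-highest bid is £52,550, which exceeds the reserve, so that sets the price.

The winner pays £52,550.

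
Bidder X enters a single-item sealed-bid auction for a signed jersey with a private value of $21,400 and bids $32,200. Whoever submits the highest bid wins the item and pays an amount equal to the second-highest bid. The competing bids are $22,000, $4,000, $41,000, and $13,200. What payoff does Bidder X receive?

Bidder X's payoff: $0.

Highest competing bid: $41,000.
Bidder X's bid $32,200 is not the highest, so Bidder X loses, pays nothing, and earns zero payoff.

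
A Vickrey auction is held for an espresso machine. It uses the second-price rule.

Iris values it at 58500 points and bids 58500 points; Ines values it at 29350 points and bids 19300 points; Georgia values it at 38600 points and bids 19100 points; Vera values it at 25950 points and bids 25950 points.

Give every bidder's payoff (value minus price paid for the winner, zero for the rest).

Ordered from highest: Iris 58500 points; Vera 25950 points; Ines 19300 points; Georgia 19100 points.
Iris has the top bid and wins; the price is the second-highest bid, 25950 points.
Iris's payoff = 58500 points − 25950 points = 32550 points. All other bidders lose, so their payoff is 0.

Payoffs: Iris 32550 points, Ines 0 points, Georgia 0 points, Vera 0 points.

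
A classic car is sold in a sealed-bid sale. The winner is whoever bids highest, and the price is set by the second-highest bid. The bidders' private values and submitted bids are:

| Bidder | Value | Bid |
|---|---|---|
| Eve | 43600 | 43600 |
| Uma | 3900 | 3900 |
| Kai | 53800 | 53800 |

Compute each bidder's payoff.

Eve 0, Uma 0, Kai 10200.

Sorted high to low: Kai 53800 > Eve 43600 > Uma 3900.
Kai has the top bid and wins; the price is the second-highest bid, 43600.
Kai's payoff = 53800 − 43600 = 10200. All other bidders lose, so their payoff is 0.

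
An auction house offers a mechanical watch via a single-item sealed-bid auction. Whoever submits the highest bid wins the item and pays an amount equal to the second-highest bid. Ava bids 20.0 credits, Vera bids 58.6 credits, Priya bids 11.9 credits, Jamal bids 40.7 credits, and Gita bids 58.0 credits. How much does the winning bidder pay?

Ranking the bids: Vera 58.6 credits > Gita 58.0 credits > Jamal 40.7 credits > Ava 20.0 credits > Priya 11.9 credits.
Vera has the highest bid, so Vera wins.
The second-highest bid is 58.0 credits, so that is what Vera pays.

The winner pays 58.0 credits.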